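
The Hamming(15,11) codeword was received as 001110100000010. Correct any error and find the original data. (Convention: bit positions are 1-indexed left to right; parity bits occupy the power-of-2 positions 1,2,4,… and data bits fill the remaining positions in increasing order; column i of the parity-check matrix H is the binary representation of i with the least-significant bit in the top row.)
Syndrome s = H · r^T (mod 2), r = 001110100000010:
  s[0] = (101010101010101)·(001110100000010) mod 2 = 0+0+1+0+1+0+1+0+0+0+0+0+0+0+0 mod 2 = 1
  s[1] = (011001100110011)·(001110100000010) mod 2 = 0+0+1+0+0+0+1+0+0+0+0+0+0+1+0 mod 2 = 1
  s[2] = (000111100001111)·(001110100000010) mod 2 = 0+0+0+1+1+0+1+0+0+0+0+0+0+1+0 mod 2 = 0
  s[3] = (000000011111111)·(001110100000010) mod 2 = 0+0+0+0+0+0+0+0+0+0+0+0+0+1+0 mod 2 = 1
Syndrome = 1101
Column 11 of H equals this syndrome → error at bit 11 (1-indexed).
Flip bit 11: 001110100000010 → 001110100010010
Extract data bits at positions {3,5,6,7,9,10,11,12,13,14,15}: 11010010010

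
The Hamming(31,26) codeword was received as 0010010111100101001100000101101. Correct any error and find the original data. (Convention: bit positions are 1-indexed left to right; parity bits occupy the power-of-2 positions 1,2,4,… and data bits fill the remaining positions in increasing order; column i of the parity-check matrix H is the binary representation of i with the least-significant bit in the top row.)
Syndrome s = H · r^T (mod 2), r = 0010010111100101001100000101101:
  s[0] = (1010101010101010101010101010101)·(0010010111100101001100000101101) mod 2 = 0+0+1+0+0+0+0+0+1+0+1+0+0+0+0+0+0+0+1+0+0+0+0+0+0+0+0+0+1+0+1 mod 2 = 0
  s[1] = (0110011001100110011001100110011)·(0010010111100101001100000101101) mod 2 = 0+0+1+0+0+1+0+0+0+1+1+0+0+1+0+0+0+0+1+0+0+0+0+0+0+1+0+0+0+0+1 mod 2 = 0
  s[2] = (0001111000011110000111100001111)·(0010010111100101001100000101101) mod 2 = 0+0+0+0+0+1+0+0+0+0+0+0+0+1+0+0+0+0+0+1+0+0+0+0+0+0+0+1+1+0+1 mod 2 = 0
  s[3] = (0000000111111110000000011111111)·(0010010111100101001100000101101) mod 2 = 0+0+0+0+0+0+0+1+1+1+1+0+0+1+0+0+0+0+0+0+0+0+0+0+0+1+0+1+1+0+1 mod 2 = 1
  s[4] = (0000000000000001111111111111111)·(0010010111100101001100000101101) mod 2 = 0+0+0+0+0+0+0+0+0+0+0+0+0+0+0+1+0+0+1+1+0+0+0+0+0+1+0+1+1+0+1 mod 2 = 1
Syndrome = 00011
Column 24 of H equals this syndrome → error at bit 24 (1-indexed).
Flip bit 24: 0010010111100101001100000101101 → 0010010111100101001100010101101
Extract data bits at positions {3,5,6,7,9,10,11,12,13,14,15,17,18,19,20,21,22,23,24,25,26,27,28,29,30,31}: 10101110010001100010101101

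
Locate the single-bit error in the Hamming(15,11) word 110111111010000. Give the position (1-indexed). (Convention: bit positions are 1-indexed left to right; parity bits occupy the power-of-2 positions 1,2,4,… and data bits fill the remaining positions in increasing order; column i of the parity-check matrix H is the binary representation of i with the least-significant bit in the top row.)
Syndrome s = H · r^T (mod 2), r = 110111111010000:
  s[0] = (101010101010101)·(110111111010000) mod 2 = 1+0+0+0+1+0+1+0+1+0+1+0+0+0+0 mod 2 = 1
  s[1] = (011001100110011)·(110111111010000) mod 2 = 0+1+0+0+0+1+1+0+0+0+1+0+0+0+0 mod 2 = 0
  s[2] = (000111100001111)·(110111111010000) mod 2 = 0+0+0+1+1+1+1+0+0+0+0+0+0+0+0 mod 2 = 0
  s[3] = (000000011111111)·(110111111010000) mod 2 = 0+0+0+0+0+0+0+1+1+0+1+0+0+0+0 mod 2 = 1
Syndrome = 1001
Column i of H is the binary representation of i, so the syndrome is the binary index of the flipped bit.
Read s = 1001 with s[0] as LSB: 1·2^0 + 0·2^1 + 0·2^2 + 1·2^3 = 9.
Error is at bit position 9.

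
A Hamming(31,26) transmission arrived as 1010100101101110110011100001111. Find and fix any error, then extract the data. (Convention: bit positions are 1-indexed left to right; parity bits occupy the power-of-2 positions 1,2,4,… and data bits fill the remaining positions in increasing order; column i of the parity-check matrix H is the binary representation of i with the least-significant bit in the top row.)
Syndrome s = H · r^T (mod 2), r = 1010100101101110110011100001111:
  s[0] = (1010101010101010101010101010101)·(1010100101101110110011100001111) mod 2 = 1+0+1+0+1+0+0+0+0+0+1+0+1+0+1+0+1+0+0+0+1+0+1+0+0+0+0+0+1+0+1 mod 2 = 1
  s[1] = (0110011001100110011001100110011)·(1010100101101110110011100001111) mod 2 = 0+0+1+0+0+0+0+0+0+1+1+0+0+1+1+0+0+1+0+0+0+1+1+0+0+0+0+0+0+1+1 mod 2 = 0
  s[2] = (0001111000011110000111100001111)·(1010100101101110110011100001111) mod 2 = 0+0+0+0+1+0+0+0+0+0+0+0+1+1+1+0+0+0+0+0+1+1+1+0+0+0+0+1+1+1+1 mod 2 = 1
  s[3] = (0000000111111110000000011111111)·(1010100101101110110011100001111) mod 2 = 0+0+0+0+0+0+0+1+0+1+1+0+1+1+1+0+0+0+0+0+0+0+0+0+0+0+0+1+1+1+1 mod 2 = 0
  s[4] = (0000000000000001111111111111111)·(1010100101101110110011100001111) mod 2 = 0+0+0+0+0+0+0+0+0+0+0+0+0+0+0+0+1+1+0+0+1+1+1+0+0+0+0+1+1+1+1 mod 2 = 1
Syndrome = 10101
Column 21 of H equals this syndrome → error at bit 21 (1-indexed).
Flip bit 21: 1010100101101110110011100001111 → 1010100101101110110001100001111
Extract data bits at positions {3,5,6,7,9,10,11,12,13,14,15,17,18,19,20,21,22,23,24,25,26,27,28,29,30,31}: 11000110111110001100001111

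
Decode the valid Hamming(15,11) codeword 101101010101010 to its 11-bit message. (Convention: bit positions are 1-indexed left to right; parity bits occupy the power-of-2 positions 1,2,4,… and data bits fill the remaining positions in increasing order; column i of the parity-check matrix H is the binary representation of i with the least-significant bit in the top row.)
Parity bits occupy power-of-2 positions; data bits are at positions {3,5,6,7,9,10,11,12,13,14,15} (1-indexed).
Extract: c[3]=1 c[5]=0 c[6]=1 c[7]=0 c[9]=0 c[10]=1 c[11]=0 c[12]=1 c[13]=0 c[14]=1 c[15]=0
Data = 10100101010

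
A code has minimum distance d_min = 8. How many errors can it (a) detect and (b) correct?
(a) Detection requires d_min ≥ e+1, so e ≤ d_min − 1 = 7.
(b) Correction requires d_min ≥ 2t+1, so t ≤ ⌊(d_min − 1)/2⌋ = ⌊7/2⌋ = 3.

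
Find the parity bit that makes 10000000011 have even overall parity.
Sum of data bits: 1+0+0+0+0+0+0+0+0+1+1 = 3.
3 mod 2 = 1, so parity bit = 1.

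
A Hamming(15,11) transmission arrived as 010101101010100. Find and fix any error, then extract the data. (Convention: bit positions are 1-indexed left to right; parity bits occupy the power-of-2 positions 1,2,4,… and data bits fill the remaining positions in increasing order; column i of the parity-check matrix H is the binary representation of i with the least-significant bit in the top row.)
Syndrome s = H · r^T (mod 2), r = 010101101010100:
  s[0] = (101010101010101)·(010101101010100) mod 2 = 0+0+0+0+0+0+1+0+1+0+1+0+1+0+0 mod 2 = 0
  s[1] = (011001100110011)·(010101101010100) mod 2 = 0+1+0+0+0+1+1+0+0+0+1+0+0+0+0 mod 2 = 0
  s[2] = (000111100001111)·(010101101010100) mod 2 = 0+0+0+1+0+1+1+0+0+0+0+0+1+0+0 mod 2 = 0
  s[3] = (000000011111111)·(010101101010100) mod 2 = 0+0+0+0+0+0+0+0+1+0+1+0+1+0+0 mod 2 = 1
Syndrome = 0001
Column 8 of H equals this syndrome → error at bit 8 (1-indexed).
Flip bit 8: 010101101010100 → 010101111010100
Extract data bits at positions {3,5,6,7,9,10,11,12,13,14,15}: 00111010100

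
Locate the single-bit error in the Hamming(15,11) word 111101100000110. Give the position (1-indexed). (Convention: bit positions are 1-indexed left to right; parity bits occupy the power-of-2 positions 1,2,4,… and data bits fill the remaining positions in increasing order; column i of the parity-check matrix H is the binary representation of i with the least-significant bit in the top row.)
Syndrome s = H · r^T (mod 2), r = 111101100000110:
  s[0] = (101010101010101)·(111101100000110) mod 2 = 1+0+1+0+0+0+1+0+0+0+0+0+1+0+0 mod 2 = 0
  s[1] = (011001100110011)·(111101100000110) mod 2 = 0+1+1+0+0+1+1+0+0+0+0+0+0+1+0 mod 2 = 1
  s[2] = (000111100001111)·(111101100000110) mod 2 = 0+0+0+1+0+1+1+0+0+0+0+0+1+1+0 mod 2 = 1
  s[3] = (000000011111111)·(111101100000110) mod 2 = 0+0+0+0+0+0+0+0+0+0+0+0+1+1+0 mod 2 = 0
Syndrome = 0110
Column i of H is the binary representation of i, so the syndrome is the binary index of the flipped bit.
Read s = 0110 with s[0] as LSB: 0·2^0 + 1·2^1 + 1·2^2 + 0·2^3 = 6.
Error is at bit position 6.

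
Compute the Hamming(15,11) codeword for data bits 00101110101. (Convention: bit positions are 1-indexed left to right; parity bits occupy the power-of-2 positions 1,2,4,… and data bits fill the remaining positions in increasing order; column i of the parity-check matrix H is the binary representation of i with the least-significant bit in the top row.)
Codeword c = d · G (mod 2), d = 00101110101:
  c[0] = d·G[:,0] = (00101110101)·(11011010101) mod 2 = 0+0+0+0+1+0+1+0+1+0+1 mod 2 = 0
  c[1] = d·G[:,1] = (00101110101)·(10110110011) mod 2 = 0+0+1+0+0+1+1+0+0+0+1 mod 2 = 0
  c[2] = d·G[:,2] = (00101110101)·(10000000000) mod 2 = 0+0+0+0+0+0+0+0+0+0+0 mod 2 = 0
  c[3] = d·G[:,3] = (00101110101)·(01110001111) mod 2 = 0+0+1+0+0+0+0+0+1+0+1 mod 2 = 1
  c[4] = d·G[:,4] = (00101110101)·(01000000000) mod 2 = 0+0+0+0+0+0+0+0+0+0+0 mod 2 = 0
  c[5] = d·G[:,5] = (00101110101)·(00100000000) mod 2 = 0+0+1+0+0+0+0+0+0+0+0 mod 2 = 1
  c[6] = d·G[:,6] = (00101110101)·(00010000000) mod 2 = 0+0+0+0+0+0+0+0+0+0+0 mod 2 = 0
  c[7] = d·G[:,7] = (00101110101)·(00001111111) mod 2 = 0+0+0+0+1+1+1+0+1+0+1 mod 2 = 1
  c[8] = d·G[:,8] = (00101110101)·(00001000000) mod 2 = 0+0+0+0+1+0+0+0+0+0+0 mod 2 = 1
  c[9] = d·G[:,9] = (00101110101)·(00000100000) mod 2 = 0+0+0+0+0+1+0+0+0+0+0 mod 2 = 1
  c[10] = d·G[:,10] = (00101110101)·(00000010000) mod 2 = 0+0+0+0+0+0+1+0+0+0+0 mod 2 = 1
  c[11] = d·G[:,11] = (00101110101)·(00000001000) mod 2 = 0+0+0+0+0+0+0+0+0+0+0 mod 2 = 0
  c[12] = d·G[:,12] = (00101110101)·(00000000100) mod 2 = 0+0+0+0+0+0+0+0+1+0+0 mod 2 = 1
  c[13] = d·G[:,13] = (00101110101)·(00000000010) mod 2 = 0+0+0+0+0+0+0+0+0+0+0 mod 2 = 0
  c[14] = d·G[:,14] = (00101110101)·(00000000001) mod 2 = 0+0+0+0+0+0+0+0+0+0+1 mod 2 = 1
Codeword = 000101011110101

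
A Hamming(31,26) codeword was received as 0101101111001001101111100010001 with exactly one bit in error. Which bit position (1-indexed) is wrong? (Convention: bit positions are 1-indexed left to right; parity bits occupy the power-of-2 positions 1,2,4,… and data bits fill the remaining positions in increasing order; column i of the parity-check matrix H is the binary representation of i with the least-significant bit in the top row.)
Syndrome s = H · r^T (mod 2), r = 0101101111001001101111100010001:
  s[0] = (1010101010101010101010101010101)·(0101101111001001101111100010001) mod 2 = 0+0+0+0+1+0+1+0+1+0+0+0+1+0+0+0+1+0+1+0+1+0+1+0+0+0+1+0+0+0+1 mod 2 = 0
  s[1] = (0110011001100110011001100110011)·(0101101111001001101111100010001) mod 2 = 0+1+0+0+0+0+1+0+0+1+0+0+0+0+0+0+0+0+1+0+0+1+1+0+0+0+1+0+0+0+1 mod 2 = 0
  s[2] = (0001111000011110000111100001111)·(0101101111001001101111100010001) mod 2 = 0+0+0+1+1+0+1+0+0+0+0+0+1+0+0+0+0+0+0+1+1+1+1+0+0+0+0+0+0+0+1 mod 2 = 1
  s[3] = (0000000111111110000000011111111)·(0101101111001001101111100010001) mod 2 = 0+0+0+0+0+0+0+1+1+1+0+0+1+0+0+0+0+0+0+0+0+0+0+0+0+0+1+0+0+0+1 mod 2 = 0
  s[4] = (0000000000000001111111111111111)·(0101101111001001101111100010001) mod 2 = 0+0+0+0+0+0+0+0+0+0+0+0+0+0+0+1+1+0+1+1+1+1+1+0+0+0+1+0+0+0+1 mod 2 = 1
Syndrome = 00101
Column i of H is the binary representation of i, so the syndrome is the binary index of the flipped bit.
Read s = 00101 with s[0] as LSB: 0·2^0 + 0·2^1 + 1·2^2 + 0·2^3 + 1·2^4 = 20.
Error is at bit position 20.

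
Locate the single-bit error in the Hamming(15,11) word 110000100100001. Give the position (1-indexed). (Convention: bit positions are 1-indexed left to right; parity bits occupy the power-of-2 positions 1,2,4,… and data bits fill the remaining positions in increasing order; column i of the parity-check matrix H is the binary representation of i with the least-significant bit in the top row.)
Syndrome s = H · r^T (mod 2), r = 110000100100001:
  s[0] = (101010101010101)·(110000100100001) mod 2 = 1+0+0+0+0+0+1+0+0+0+0+0+0+0+1 mod 2 = 1
  s[1] = (011001100110011)·(110000100100001) mod 2 = 0+1+0+0+0+0+1+0+0+1+0+0+0+0+1 mod 2 = 0
  s[2] = (000111100001111)·(110000100100001) mod 2 = 0+0+0+0+0+0+1+0+0+0+0+0+0+0+1 mod 2 = 0
  s[3] = (000000011111111)·(110000100100001) mod 2 = 0+0+0+0+0+0+0+0+0+1+0+0+0+0+1 mod 2 = 0
Syndrome = 1000
Column i of H is the binary representation of i, so the syndrome is the binary index of the flipped bit.
Read s = 1000 with s[0] as LSB: 1·2^0 + 0·2^1 + 0·2^2 + 0·2^3 = 1.
Error is at bit position 1.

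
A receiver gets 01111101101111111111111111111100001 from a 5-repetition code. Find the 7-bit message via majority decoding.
Split into 5-bit blocks and majority-vote each:
  block 1 = 01111: 4 ones, 1 zeros → 1
  block 2 = 10110: 3 ones, 2 zeros → 1
  block 3 = 11111: 5 ones, 0 zeros → 1
  block 4 = 11111: 5 ones, 0 zeros → 1
  block 5 = 11111: 5 ones, 0 zeros → 1
  block 6 = 11111: 5 ones, 0 zeros → 1
  block 7 = 00001: 1 ones, 4 zeros → 0
Decoded = 1111110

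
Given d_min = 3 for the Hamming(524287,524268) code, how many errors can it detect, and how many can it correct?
Detection only: up to d_min − 1 = 2 errors.
Correction: up to ⌊(d_min − 1)/2⌋ = ⌊2/2⌋ = 1 errors.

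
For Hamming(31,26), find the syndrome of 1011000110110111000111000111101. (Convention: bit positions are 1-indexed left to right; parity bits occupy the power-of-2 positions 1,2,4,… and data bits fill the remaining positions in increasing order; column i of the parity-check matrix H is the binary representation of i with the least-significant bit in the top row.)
Syndrome s = H · r^T (mod 2), r = 1011000110110111000111000111101:
  s[0] = (1010101010101010101010101010101)·(1011000110110111000111000111101) mod 2 = 1+0+1+0+0+0+0+0+1+0+1+0+0+0+1+0+0+0+0+0+1+0+0+0+0+0+1+0+1+0+1 mod 2 = 1
  s[1] = (0110011001100110011001100110011)·(1011000110110111000111000111101) mod 2 = 0+0+1+0+0+0+0+0+0+0+1+0+0+1+1+0+0+0+0+0+0+1+0+0+0+1+1+0+0+0+1 mod 2 = 0
  s[2] = (0001111000011110000111100001111)·(1011000110110111000111000111101) mod 2 = 0+0+0+1+0+0+0+0+0+0+0+1+0+1+1+0+0+0+0+1+1+1+0+0+0+0+0+1+1+0+1 mod 2 = 0
  s[3] = (0000000111111110000000011111111)·(1011000110110111000111000111101) mod 2 = 0+0+0+0+0+0+0+1+1+0+1+1+0+1+1+0+0+0+0+0+0+0+0+0+0+1+1+1+1+0+1 mod 2 = 1
  s[4] = (0000000000000001111111111111111)·(1011000110110111000111000111101) mod 2 = 0+0+0+0+0+0+0+0+0+0+0+0+0+0+0+1+0+0+0+1+1+1+0+0+0+1+1+1+1+0+1 mod 2 = 1
Syndrome = 10011
Non-zero syndrome: error at position 25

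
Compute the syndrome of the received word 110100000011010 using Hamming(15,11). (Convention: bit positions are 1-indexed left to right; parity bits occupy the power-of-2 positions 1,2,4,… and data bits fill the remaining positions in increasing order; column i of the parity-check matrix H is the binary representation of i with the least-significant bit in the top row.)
Syndrome s = H · r^T (mod 2), r = 110100000011010:
  s[0] = (101010101010101)·(110100000011010) mod 2 = 1+0+0+0+0+0+0+0+0+0+1+0+0+0+0 mod 2 = 0
  s[1] = (011001100110011)·(110100000011010) mod 2 = 0+1+0+0+0+0+0+0+0+0+1+0+0+1+0 mod 2 = 1
  s[2] = (000111100001111)·(110100000011010) mod 2 = 0+0+0+1+0+0+0+0+0+0+0+1+0+1+0 mod 2 = 1
  s[3] = (000000011111111)·(110100000011010) mod 2 = 0+0+0+0+0+0+0+0+0+0+1+1+0+1+0 mod 2 = 1
Syndrome = 0111
Non-zero syndrome: error at position 14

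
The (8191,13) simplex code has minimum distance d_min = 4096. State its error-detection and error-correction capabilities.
Detection only: up to d_min − 1 = 4095 errors.
Correction: up to ⌊(d_min − 1)/2⌋ = ⌊4095/2⌋ = 2047 errors.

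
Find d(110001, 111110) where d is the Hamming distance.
XOR = 001111, count of 1s = 4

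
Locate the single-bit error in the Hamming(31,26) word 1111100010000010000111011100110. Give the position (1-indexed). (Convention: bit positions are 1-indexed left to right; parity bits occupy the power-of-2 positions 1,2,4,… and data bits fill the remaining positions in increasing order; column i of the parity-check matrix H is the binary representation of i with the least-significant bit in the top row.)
Syndrome s = H · r^T (mod 2), r = 1111100010000010000111011100110:
  s[0] = (1010101010101010101010101010101)·(1111100010000010000111011100110) mod 2 = 1+0+1+0+1+0+0+0+1+0+0+0+0+0+1+0+0+0+0+0+1+0+0+0+1+0+0+0+1+0+0 mod 2 = 0
  s[1] = (0110011001100110011001100110011)·(1111100010000010000111011100110) mod 2 = 0+1+1+0+0+0+0+0+0+0+0+0+0+0+1+0+0+0+0+0+0+1+0+0+0+1+0+0+0+1+0 mod 2 = 0
  s[2] = (0001111000011110000111100001111)·(1111100010000010000111011100110) mod 2 = 0+0+0+1+1+0+0+0+0+0+0+0+0+0+1+0+0+0+0+1+1+1+0+0+0+0+0+0+1+1+0 mod 2 = 0
  s[3] = (0000000111111110000000011111111)·(1111100010000010000111011100110) mod 2 = 0+0+0+0+0+0+0+0+1+0+0+0+0+0+1+0+0+0+0+0+0+0+0+1+1+1+0+0+1+1+0 mod 2 = 1
  s[4] = (0000000000000001111111111111111)·(1111100010000010000111011100110) mod 2 = 0+0+0+0+0+0+0+0+0+0+0+0+0+0+0+0+0+0+0+1+1+1+0+1+1+1+0+0+1+1+0 mod 2 = 0
Syndrome = 00010
Column i of H is the binary representation of i, so the syndrome is the binary index of the flipped bit.
Read s = 00010 with s[0] as LSB: 0·2^0 + 0·2^1 + 0·2^2 + 1·2^3 + 0·2^4 = 8.
Error is at bit position 8.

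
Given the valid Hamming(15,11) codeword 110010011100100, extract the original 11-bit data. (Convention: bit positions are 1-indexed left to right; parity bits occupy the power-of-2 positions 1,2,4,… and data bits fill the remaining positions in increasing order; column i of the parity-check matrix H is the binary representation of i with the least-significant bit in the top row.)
Parity bits occupy power-of-2 positions; data bits are at positions {3,5,6,7,9,10,11,12,13,14,15} (1-indexed).
Extract: c[3]=0 c[5]=1 c[6]=0 c[7]=0 c[9]=1 c[10]=1 c[11]=0 c[12]=0 c[13]=1 c[14]=0 c[15]=0
Data = 01001100100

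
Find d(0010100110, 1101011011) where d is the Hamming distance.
XOR = 1111111101, count of 1s = 9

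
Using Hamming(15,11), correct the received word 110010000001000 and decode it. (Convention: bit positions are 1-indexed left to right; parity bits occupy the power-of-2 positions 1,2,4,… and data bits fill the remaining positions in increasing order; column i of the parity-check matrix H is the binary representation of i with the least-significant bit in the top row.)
Syndrome s = H · r^T (mod 2), r = 110010000001000:
  s[0] = (101010101010101)·(110010000001000) mod 2 = 1+0+0+0+1+0+0+0+0+0+0+0+0+0+0 mod 2 = 0
  s[1] = (011001100110011)·(110010000001000) mod 2 = 0+1+0+0+0+0+0+0+0+0+0+0+0+0+0 mod 2 = 1
  s[2] = (000111100001111)·(110010000001000) mod 2 = 0+0+0+0+1+0+0+0+0+0+0+1+0+0+0 mod 2 = 0
  s[3] = (000000011111111)·(110010000001000) mod 2 = 0+0+0+0+0+0+0+0+0+0+0+1+0+0+0 mod 2 = 1
Syndrome = 0101
Column 10 of H equals this syndrome → error at bit 10 (1-indexed).
Flip bit 10: 110010000001000 → 110010000101000
Extract data bits at positions {3,5,6,7,9,10,11,12,13,14,15}: 01000101000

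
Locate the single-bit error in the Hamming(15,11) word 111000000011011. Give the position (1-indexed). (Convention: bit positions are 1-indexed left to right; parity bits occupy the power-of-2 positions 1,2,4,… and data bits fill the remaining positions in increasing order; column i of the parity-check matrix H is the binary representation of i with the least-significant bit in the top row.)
Syndrome s = H · r^T (mod 2), r = 111000000011011:
  s[0] = (101010101010101)·(111000000011011) mod 2 = 1+0+1+0+0+0+0+0+0+0+1+0+0+0+1 mod 2 = 0
  s[1] = (011001100110011)·(111000000011011) mod 2 = 0+1+1+0+0+0+0+0+0+0+1+0+0+1+1 mod 2 = 1
  s[2] = (000111100001111)·(111000000011011) mod 2 = 0+0+0+0+0+0+0+0+0+0+0+1+0+1+1 mod 2 = 1
  s[3] = (000000011111111)·(111000000011011) mod 2 = 0+0+0+0+0+0+0+0+0+0+1+1+0+1+1 mod 2 = 0
Syndrome = 0110
Column i of H is the binary representation of i, so the syndrome is the binary index of the flipped bit.
Read s = 0110 with s[0] as LSB: 0·2^0 + 1·2^1 + 1·2^2 + 0·2^3 = 6.
Error is at bit position 6.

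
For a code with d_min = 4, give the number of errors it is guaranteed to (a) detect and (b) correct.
(a) Detection requires d_min ≥ e+1, so e ≤ d_min − 1 = 3.
(b) Correction requires d_min ≥ 2t+1, so t ≤ ⌊(d_min − 1)/2⌋ = ⌊3/2⌋ = 1.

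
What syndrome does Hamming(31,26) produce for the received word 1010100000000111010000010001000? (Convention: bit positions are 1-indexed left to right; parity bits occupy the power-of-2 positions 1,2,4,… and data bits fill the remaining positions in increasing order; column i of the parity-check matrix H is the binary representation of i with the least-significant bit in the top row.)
Syndrome s = H · r^T (mod 2), r = 1010100000000111010000010001000:
  s[0] = (1010101010101010101010101010101)·(1010100000000111010000010001000) mod 2 = 1+0+1+0+1+0+0+0+0+0+0+0+0+0+1+0+0+0+0+0+0+0+0+0+0+0+0+0+0+0+0 mod 2 = 0
  s[1] = (0110011001100110011001100110011)·(1010100000000111010000010001000) mod 2 = 0+0+1+0+0+0+0+0+0+0+0+0+0+1+1+0+0+1+0+0+0+0+0+0+0+0+0+0+0+0+0 mod 2 = 0
  s[2] = (0001111000011110000111100001111)·(1010100000000111010000010001000) mod 2 = 0+0+0+0+1+0+0+0+0+0+0+0+0+1+1+0+0+0+0+0+0+0+0+0+0+0+0+1+0+0+0 mod 2 = 0
  s[3] = (0000000111111110000000011111111)·(1010100000000111010000010001000) mod 2 = 0+0+0+0+0+0+0+0+0+0+0+0+0+1+1+0+0+0+0+0+0+0+0+1+0+0+0+1+0+0+0 mod 2 = 0
  s[4] = (0000000000000001111111111111111)·(1010100000000111010000010001000) mod 2 = 0+0+0+0+0+0+0+0+0+0+0+0+0+0+0+1+0+1+0+0+0+0+0+1+0+0+0+1+0+0+0 mod 2 = 0
Syndrome = 00000
s = 0: no error detected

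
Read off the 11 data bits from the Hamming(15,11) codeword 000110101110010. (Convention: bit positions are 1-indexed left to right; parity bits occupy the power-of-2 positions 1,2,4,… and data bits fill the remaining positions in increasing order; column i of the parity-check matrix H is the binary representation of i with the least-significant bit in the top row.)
Parity bits occupy power-of-2 positions; data bits are at positions {3,5,6,7,9,10,11,12,13,14,15} (1-indexed).
Extract: c[3]=0 c[5]=1 c[6]=0 c[7]=1 c[9]=1 c[10]=1 c[11]=1 c[12]=0 c[13]=0 c[14]=1 c[15]=0
Data = 01011110010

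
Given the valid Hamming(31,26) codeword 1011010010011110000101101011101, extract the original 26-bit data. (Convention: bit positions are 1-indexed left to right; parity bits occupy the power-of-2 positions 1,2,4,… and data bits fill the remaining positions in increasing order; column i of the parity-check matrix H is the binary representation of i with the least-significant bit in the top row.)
Parity bits occupy power-of-2 positions; data bits are at positions {3,5,6,7,9,10,11,12,13,14,15,17,18,19,20,21,22,23,24,25,26,27,28,29,30,31} (1-indexed).
Extract: c[3]=1 c[5]=0 c[6]=1 c[7]=0 c[9]=1 c[10]=0 c[11]=0 c[12]=1 c[13]=1 c[14]=1 c[15]=1 c[17]=0 c[18]=0 c[19]=0 c[20]=1 c[21]=0 c[22]=1 c[23]=1 c[24]=0 c[25]=1 c[26]=0 c[27]=1 c[28]=1 c[29]=1 c[30]=0 c[31]=1
Data = 10101001111000101101011101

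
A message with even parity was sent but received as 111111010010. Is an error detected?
Sum of received bits: 1+1+1+1+1+1+0+1+0+0+1+0 = 8; 8 mod 2 = 0. Result is 0 → no error detected.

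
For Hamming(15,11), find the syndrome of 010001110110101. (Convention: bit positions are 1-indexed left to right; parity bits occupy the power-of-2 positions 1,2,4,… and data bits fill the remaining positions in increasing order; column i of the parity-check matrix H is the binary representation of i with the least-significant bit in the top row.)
Syndrome s = H · r^T (mod 2), r = 010001110110101:
  s[0] = (101010101010101)·(010001110110101) mod 2 = 0+0+0+0+0+0+1+0+0+0+1+0+1+0+1 mod 2 = 0
  s[1] = (011001100110011)·(010001110110101) mod 2 = 0+1+0+0+0+1+1+0+0+1+1+0+0+0+1 mod 2 = 0
  s[2] = (000111100001111)·(010001110110101) mod 2 = 0+0+0+0+0+1+1+0+0+0+0+0+1+0+1 mod 2 = 0
  s[3] = (000000011111111)·(010001110110101) mod 2 = 0+0+0+0+0+0+0+1+0+1+1+0+1+0+1 mod 2 = 1
Syndrome = 0001
Non-zero syndrome: error at position 8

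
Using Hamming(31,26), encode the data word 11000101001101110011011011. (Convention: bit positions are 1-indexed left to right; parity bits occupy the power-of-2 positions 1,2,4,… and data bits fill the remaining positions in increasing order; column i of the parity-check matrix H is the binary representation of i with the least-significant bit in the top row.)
Codeword c = d · G (mod 2), d = 11000101001101110011011011:
  c[0] = d·G[:,0] = (11000101001101110011011011)·(11011010101101010101010101) mod 2 = 1+1+0+0+0+0+0+0+0+0+1+1+0+1+0+1+0+0+0+1+0+1+0+0+0+1 mod 2 = 1
  c[1] = d·G[:,1] = (11000101001101110011011011)·(10110110011011001100110011) mod 2 = 1+0+0+0+0+1+0+0+0+0+1+0+0+1+0+0+0+0+0+0+0+1+0+0+1+1 mod 2 = 1
  c[2] = d·G[:,2] = (11000101001101110011011011)·(10000000000000000000000000) mod 2 = 1+0+0+0+0+0+0+0+0+0+0+0+0+0+0+0+0+0+0+0+0+0+0+0+0+0 mod 2 = 1
  c[3] = d·G[:,3] = (11000101001101110011011011)·(01110001111000111100001111) mod 2 = 0+1+0+0+0+0+0+1+0+0+1+0+0+0+1+1+0+0+0+0+0+0+1+0+1+1 mod 2 = 0
  c[4] = d·G[:,4] = (11000101001101110011011011)·(01000000000000000000000000) mod 2 = 0+1+0+0+0+0+0+0+0+0+0+0+0+0+0+0+0+0+0+0+0+0+0+0+0+0 mod 2 = 1
  c[5] = d·G[:,5] = (11000101001101110011011011)·(00100000000000000000000000) mod 2 = 0+0+0+0+0+0+0+0+0+0+0+0+0+0+0+0+0+0+0+0+0+0+0+0+0+0 mod 2 = 0
  c[6] = d·G[:,6] = (11000101001101110011011011)·(00010000000000000000000000) mod 2 = 0+0+0+0+0+0+0+0+0+0+0+0+0+0+0+0+0+0+0+0+0+0+0+0+0+0 mod 2 = 0
  c[7] = d·G[:,7] = (11000101001101110011011011)·(00001111111000000011111111) mod 2 = 0+0+0+0+0+1+0+1+0+0+1+0+0+0+0+0+0+0+1+1+0+1+1+0+1+1 mod 2 = 1
  c[8] = d·G[:,8] = (11000101001101110011011011)·(00001000000000000000000000) mod 2 = 0+0+0+0+0+0+0+0+0+0+0+0+0+0+0+0+0+0+0+0+0+0+0+0+0+0 mod 2 = 0
  c[9] = d·G[:,9] = (11000101001101110011011011)·(00000100000000000000000000) mod 2 = 0+0+0+0+0+1+0+0+0+0+0+0+0+0+0+0+0+0+0+0+0+0+0+0+0+0 mod 2 = 1
  c[10] = d·G[:,10] = (11000101001101110011011011)·(00000010000000000000000000) mod 2 = 0+0+0+0+0+0+0+0+0+0+0+0+0+0+0+0+0+0+0+0+0+0+0+0+0+0 mod 2 = 0
  c[11] = d·G[:,11] = (11000101001101110011011011)·(00000001000000000000000000) mod 2 = 0+0+0+0+0+0+0+1+0+0+0+0+0+0+0+0+0+0+0+0+0+0+0+0+0+0 mod 2 = 1
  c[12] = d·G[:,12] = (11000101001101110011011011)·(00000000100000000000000000) mod 2 = 0+0+0+0+0+0+0+0+0+0+0+0+0+0+0+0+0+0+0+0+0+0+0+0+0+0 mod 2 = 0
  c[13] = d·G[:,13] = (11000101001101110011011011)·(00000000010000000000000000) mod 2 = 0+0+0+0+0+0+0+0+0+0+0+0+0+0+0+0+0+0+0+0+0+0+0+0+0+0 mod 2 = 0
  c[14] = d·G[:,14] = (11000101001101110011011011)·(00000000001000000000000000) mod 2 = 0+0+0+0+0+0+0+0+0+0+1+0+0+0+0+0+0+0+0+0+0+0+0+0+0+0 mod 2 = 1
  c[15] = d·G[:,15] = (11000101001101110011011011)·(00000000000111111111111111) mod 2 = 0+0+0+0+0+0+0+0+0+0+0+1+0+1+1+1+0+0+1+1+0+1+1+0+1+1 mod 2 = 0
  c[16] = d·G[:,16] = (11000101001101110011011011)·(00000000000100000000000000) mod 2 = 0+0+0+0+0+0+0+0+0+0+0+1+0+0+0+0+0+0+0+0+0+0+0+0+0+0 mod 2 = 1
  c[17] = d·G[:,17] = (11000101001101110011011011)·(00000000000010000000000000) mod 2 = 0+0+0+0+0+0+0+0+0+0+0+0+0+0+0+0+0+0+0+0+0+0+0+0+0+0 mod 2 = 0
  c[18] = d·G[:,18] = (11000101001101110011011011)·(00000000000001000000000000) mod 2 = 0+0+0+0+0+0+0+0+0+0+0+0+0+1+0+0+0+0+0+0+0+0+0+0+0+0 mod 2 = 1
  c[19] = d·G[:,19] = (11000101001101110011011011)·(00000000000000100000000000) mod 2 = 0+0+0+0+0+0+0+0+0+0+0+0+0+0+1+0+0+0+0+0+0+0+0+0+0+0 mod 2 = 1
  c[20] = d·G[:,20] = (11000101001101110011011011)·(00000000000000010000000000) mod 2 = 0+0+0+0+0+0+0+0+0+0+0+0+0+0+0+1+0+0+0+0+0+0+0+0+0+0 mod 2 = 1
  c[21] = d·G[:,21] = (11000101001101110011011011)·(00000000000000001000000000) mod 2 = 0+0+0+0+0+0+0+0+0+0+0+0+0+0+0+0+0+0+0+0+0+0+0+0+0+0 mod 2 = 0
  c[22] = d·G[:,22] = (11000101001101110011011011)·(00000000000000000100000000) mod 2 = 0+0+0+0+0+0+0+0+0+0+0+0+0+0+0+0+0+0+0+0+0+0+0+0+0+0 mod 2 = 0
  c[23] = d·G[:,23] = (11000101001101110011011011)·(00000000000000000010000000) mod 2 = 0+0+0+0+0+0+0+0+0+0+0+0+0+0+0+0+0+0+1+0+0+0+0+0+0+0 mod 2 = 1
  c[24] = d·G[:,24] = (11000101001101110011011011)·(00000000000000000001000000) mod 2 = 0+0+0+0+0+0+0+0+0+0+0+0+0+0+0+0+0+0+0+1+0+0+0+0+0+0 mod 2 = 1
  c[25] = d·G[:,25] = (11000101001101110011011011)·(00000000000000000000100000) mod 2 = 0+0+0+0+0+0+0+0+0+0+0+0+0+0+0+0+0+0+0+0+0+0+0+0+0+0 mod 2 = 0
  c[26] = d·G[:,26] = (11000101001101110011011011)·(00000000000000000000010000) mod 2 = 0+0+0+0+0+0+0+0+0+0+0+0+0+0+0+0+0+0+0+0+0+1+0+0+0+0 mod 2 = 1
  c[27] = d·G[:,27] = (11000101001101110011011011)·(00000000000000000000001000) mod 2 = 0+0+0+0+0+0+0+0+0+0+0+0+0+0+0+0+0+0+0+0+0+0+1+0+0+0 mod 2 = 1
  c[28] = d·G[:,28] = (11000101001101110011011011)·(00000000000000000000000100) mod 2 = 0+0+0+0+0+0+0+0+0+0+0+0+0+0+0+0+0+0+0+0+0+0+0+0+0+0 mod 2 = 0
  c[29] = d·G[:,29] = (11000101001101110011011011)·(00000000000000000000000010) mod 2 = 0+0+0+0+0+0+0+0+0+0+0+0+0+0+0+0+0+0+0+0+0+0+0+0+1+0 mod 2 = 1
  c[30] = d·G[:,30] = (11000101001101110011011011)·(00000000000000000000000001) mod 2 = 0+0+0+0+0+0+0+0+0+0+0+0+0+0+0+0+0+0+0+0+0+0+0+0+0+1 mod 2 = 1
Codeword = 1110100101010010101110011011011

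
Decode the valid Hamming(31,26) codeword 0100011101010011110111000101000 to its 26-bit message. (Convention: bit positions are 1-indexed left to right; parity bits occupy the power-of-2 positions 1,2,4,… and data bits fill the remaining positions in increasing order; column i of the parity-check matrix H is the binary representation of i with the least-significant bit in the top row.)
Parity bits occupy power-of-2 positions; data bits are at positions {3,5,6,7,9,10,11,12,13,14,15,17,18,19,20,21,22,23,24,25,26,27,28,29,30,31} (1-indexed).
Extract: c[3]=0 c[5]=0 c[6]=1 c[7]=1 c[9]=0 c[10]=1 c[11]=0 c[12]=1 c[13]=0 c[14]=0 c[15]=1 c[17]=1 c[18]=1 c[19]=0 c[20]=1 c[21]=1 c[22]=1 c[23]=0 c[24]=0 c[25]=0 c[26]=1 c[27]=0 c[28]=1 c[29]=0 c[30]=0 c[31]=0
Data = 00110101001110111000101000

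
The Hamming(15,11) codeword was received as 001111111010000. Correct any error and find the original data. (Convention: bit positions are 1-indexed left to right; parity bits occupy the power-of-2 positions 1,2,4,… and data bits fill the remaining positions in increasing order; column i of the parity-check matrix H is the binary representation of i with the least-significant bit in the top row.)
Syndrome s = H · r^T (mod 2), r = 001111111010000:
  s[0] = (101010101010101)·(001111111010000) mod 2 = 0+0+1+0+1+0+1+0+1+0+1+0+0+0+0 mod 2 = 1
  s[1] = (011001100110011)·(001111111010000) mod 2 = 0+0+1+0+0+1+1+0+0+0+1+0+0+0+0 mod 2 = 0
  s[2] = (000111100001111)·(001111111010000) mod 2 = 0+0+0+1+1+1+1+0+0+0+0+0+0+0+0 mod 2 = 0
  s[3] = (000000011111111)·(001111111010000) mod 2 = 0+0+0+0+0+0+0+1+1+0+1+0+0+0+0 mod 2 = 1
Syndrome = 1001
Column 9 of H equals this syndrome → error at bit 9 (1-indexed).
Flip bit 9: 001111111010000 → 001111110010000
Extract data bits at positions {3,5,6,7,9,10,11,12,13,14,15}: 11110010000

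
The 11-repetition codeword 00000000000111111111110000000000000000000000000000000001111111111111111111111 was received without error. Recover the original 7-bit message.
Split into 11-bit blocks: 00000000000 11111111111 00000000000 00000000000 00000000000 11111111111 11111111111
Data = 0100011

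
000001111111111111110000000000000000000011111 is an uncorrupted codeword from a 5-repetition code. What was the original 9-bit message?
Split into 5-bit blocks: 00000 11111 11111 11111 00000 00000 00000 00000 11111
Data = 011100001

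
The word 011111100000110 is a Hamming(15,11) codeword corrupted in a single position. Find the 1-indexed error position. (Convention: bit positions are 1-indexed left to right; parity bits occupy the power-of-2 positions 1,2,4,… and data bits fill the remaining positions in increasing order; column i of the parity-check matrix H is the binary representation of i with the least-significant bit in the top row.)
Syndrome s = H · r^T (mod 2), r = 011111100000110:
  s[0] = (101010101010101)·(011111100000110) mod 2 = 0+0+1+0+1+0+1+0+0+0+0+0+1+0+0 mod 2 = 0
  s[1] = (011001100110011)·(011111100000110) mod 2 = 0+1+1+0+0+1+1+0+0+0+0+0+0+1+0 mod 2 = 1
  s[2] = (000111100001111)·(011111100000110) mod 2 = 0+0+0+1+1+1+1+0+0+0+0+0+1+1+0 mod 2 = 0
  s[3] = (000000011111111)·(011111100000110) mod 2 = 0+0+0+0+0+0+0+0+0+0+0+0+1+1+0 mod 2 = 0
Syndrome = 0100
Column i of H is the binary representation of i, so the syndrome is the binary index of the flipped bit.
Read s = 0100 with s[0] as LSB: 0·2^0 + 1·2^1 + 0·2^2 + 0·2^3 = 2.
Error is at bit position 2.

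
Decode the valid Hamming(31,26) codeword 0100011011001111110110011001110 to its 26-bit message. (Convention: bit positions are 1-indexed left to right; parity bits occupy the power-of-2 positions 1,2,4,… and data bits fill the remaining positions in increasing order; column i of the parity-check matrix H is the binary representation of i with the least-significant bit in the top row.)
Parity bits occupy power-of-2 positions; data bits are at positions {3,5,6,7,9,10,11,12,13,14,15,17,18,19,20,21,22,23,24,25,26,27,28,29,30,31} (1-indexed).
Extract: c[3]=0 c[5]=0 c[6]=1 c[7]=1 c[9]=1 c[10]=1 c[11]=0 c[12]=0 c[13]=1 c[14]=1 c[15]=1 c[17]=1 c[18]=1 c[19]=0 c[20]=1 c[21]=1 c[22]=0 c[23]=0 c[24]=1 c[25]=1 c[26]=0 c[27]=0 c[28]=1 c[29]=1 c[30]=1 c[31]=0
Data = 00111100111110110011001110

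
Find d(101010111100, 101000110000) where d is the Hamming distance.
XOR = 000010001100, count of 1s = 3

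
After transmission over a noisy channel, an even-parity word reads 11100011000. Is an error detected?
Sum of received bits: 1+1+1+0+0+0+1+1+0+0+0 = 5; 5 mod 2 = 1. Result is 1 ≠ 0 → error detected.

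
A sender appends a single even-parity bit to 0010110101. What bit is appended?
Sum of data bits: 0+0+1+0+1+1+0+1+0+1 = 5.
5 mod 2 = 1, so parity bit = 1.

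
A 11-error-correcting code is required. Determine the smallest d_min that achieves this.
Correcting t errors requires d_min ≥ 2t + 1 = 2·11 + 1 = 23.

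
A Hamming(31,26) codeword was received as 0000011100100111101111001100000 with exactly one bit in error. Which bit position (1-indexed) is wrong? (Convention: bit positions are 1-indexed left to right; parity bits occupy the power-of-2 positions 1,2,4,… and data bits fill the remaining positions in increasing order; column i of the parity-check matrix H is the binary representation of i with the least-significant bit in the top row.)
Syndrome s = H · r^T (mod 2), r = 0000011100100111101111001100000:
  s[0] = (1010101010101010101010101010101)·(0000011100100111101111001100000) mod 2 = 0+0+0+0+0+0+1+0+0+0+1+0+0+0+1+0+1+0+1+0+1+0+0+0+1+0+0+0+0+0+0 mod 2 = 1
  s[1] = (0110011001100110011001100110011)·(0000011100100111101111001100000) mod 2 = 0+0+0+0+0+1+1+0+0+0+1+0+0+1+1+0+0+0+1+0+0+1+0+0+0+1+0+0+0+0+0 mod 2 = 0
  s[2] = (0001111000011110000111100001111)·(0000011100100111101111001100000) mod 2 = 0+0+0+0+0+1+1+0+0+0+0+0+0+1+1+0+0+0+0+1+1+1+0+0+0+0+0+0+0+0+0 mod 2 = 1
  s[3] = (0000000111111110000000011111111)·(0000011100100111101111001100000) mod 2 = 0+0+0+0+0+0+0+1+0+0+1+0+0+1+1+0+0+0+0+0+0+0+0+0+1+1+0+0+0+0+0 mod 2 = 0
  s[4] = (0000000000000001111111111111111)·(0000011100100111101111001100000) mod 2 = 0+0+0+0+0+0+0+0+0+0+0+0+0+0+0+1+1+0+1+1+1+1+0+0+1+1+0+0+0+0+0 mod 2 = 0
Syndrome = 10100
Column i of H is the binary representation of i, so the syndrome is the binary index of the flipped bit.
Read s = 10100 with s[0] as LSB: 1·2^0 + 0·2^1 + 1·2^2 + 0·2^3 + 0·2^4 = 5.
Error is at bit position 5.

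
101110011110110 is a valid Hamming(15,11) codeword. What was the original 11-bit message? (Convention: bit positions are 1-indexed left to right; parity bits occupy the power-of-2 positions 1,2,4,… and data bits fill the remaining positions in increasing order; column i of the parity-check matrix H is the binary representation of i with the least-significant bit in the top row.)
Parity bits occupy power-of-2 positions; data bits are at positions {3,5,6,7,9,10,11,12,13,14,15} (1-indexed).
Extract: c[3]=1 c[5]=1 c[6]=0 c[7]=0 c[9]=1 c[10]=1 c[11]=1 c[12]=0 c[13]=1 c[14]=1 c[15]=0
Data = 11001110110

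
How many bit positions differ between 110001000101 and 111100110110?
XOR = 001101110011, count of 1s = 7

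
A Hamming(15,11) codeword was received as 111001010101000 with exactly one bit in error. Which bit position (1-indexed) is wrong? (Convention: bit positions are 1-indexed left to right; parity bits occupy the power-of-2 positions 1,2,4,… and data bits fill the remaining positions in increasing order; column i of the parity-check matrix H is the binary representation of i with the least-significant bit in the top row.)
Syndrome s = H · r^T (mod 2), r = 111001010101000:
  s[0] = (101010101010101)·(111001010101000) mod 2 = 1+0+1+0+0+0+0+0+0+0+0+0+0+0+0 mod 2 = 0
  s[1] = (011001100110011)·(111001010101000) mod 2 = 0+1+1+0+0+1+0+0+0+1+0+0+0+0+0 mod 2 = 0
  s[2] = (000111100001111)·(111001010101000) mod 2 = 0+0+0+0+0+1+0+0+0+0+0+1+0+0+0 mod 2 = 0
  s[3] = (000000011111111)·(111001010101000) mod 2 = 0+0+0+0+0+0+0+1+0+1+0+1+0+0+0 mod 2 = 1
Syndrome = 0001
Column i of H is the binary representation of i, so the syndrome is the binary index of the flipped bit.
Read s = 0001 with s[0] as LSB: 0·2^0 + 0·2^1 + 0·2^2 + 1·2^3 = 8.
Error is at bit position 8.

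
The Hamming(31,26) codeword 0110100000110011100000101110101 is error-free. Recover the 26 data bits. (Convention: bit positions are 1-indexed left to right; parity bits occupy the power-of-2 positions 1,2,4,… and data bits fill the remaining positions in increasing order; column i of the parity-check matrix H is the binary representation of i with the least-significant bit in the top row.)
Parity bits occupy power-of-2 positions; data bits are at positions {3,5,6,7,9,10,11,12,13,14,15,17,18,19,20,21,22,23,24,25,26,27,28,29,30,31} (1-indexed).
Extract: c[3]=1 c[5]=1 c[6]=0 c[7]=0 c[9]=0 c[10]=0 c[11]=1 c[12]=1 c[13]=0 c[14]=0 c[15]=1 c[17]=1 c[18]=0 c[19]=0 c[20]=0 c[21]=0 c[22]=0 c[23]=1 c[24]=0 c[25]=1 c[26]=1 c[27]=1 c[28]=0 c[29]=1 c[30]=0 c[31]=1
Data = 11000011001100000101110101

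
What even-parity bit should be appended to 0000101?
Sum of data bits: 0+0+0+0+1+0+1 = 2.
2 mod 2 = 0, so parity bit = 0.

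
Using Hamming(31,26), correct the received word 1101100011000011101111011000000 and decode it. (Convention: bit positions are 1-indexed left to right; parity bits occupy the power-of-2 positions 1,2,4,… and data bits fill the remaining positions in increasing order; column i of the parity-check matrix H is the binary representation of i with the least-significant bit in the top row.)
Syndrome s = H · r^T (mod 2), r = 1101100011000011101111011000000:
  s[0] = (1010101010101010101010101010101)·(1101100011000011101111011000000) mod 2 = 1+0+0+0+1+0+0+0+1+0+0+0+0+0+1+0+1+0+1+0+1+0+0+0+1+0+0+0+0+0+0 mod 2 = 0
  s[1] = (0110011001100110011001100110011)·(1101100011000011101111011000000) mod 2 = 0+1+0+0+0+0+0+0+0+1+0+0+0+0+1+0+0+0+1+0+0+1+0+0+0+0+0+0+0+0+0 mod 2 = 1
  s[2] = (0001111000011110000111100001111)·(1101100011000011101111011000000) mod 2 = 0+0+0+1+1+0+0+0+0+0+0+0+0+0+1+0+0+0+0+1+1+1+0+0+0+0+0+0+0+0+0 mod 2 = 0
  s[3] = (0000000111111110000000011111111)·(1101100011000011101111011000000) mod 2 = 0+0+0+0+0+0+0+0+1+1+0+0+0+0+1+0+0+0+0+0+0+0+0+1+1+0+0+0+0+0+0 mod 2 = 1
  s[4] = (0000000000000001111111111111111)·(1101100011000011101111011000000) mod 2 = 0+0+0+0+0+0+0+0+0+0+0+0+0+0+0+1+1+0+1+1+1+1+0+1+1+0+0+0+0+0+0 mod 2 = 0
Syndrome = 01010
Column 10 of H equals this syndrome → error at bit 10 (1-indexed).
Flip bit 10: 1101100011000011101111011000000 → 1101100010000011101111011000000
Extract data bits at positions {3,5,6,7,9,10,11,12,13,14,15,17,18,19,20,21,22,23,24,25,26,27,28,29,30,31}: 01001000001101111011000000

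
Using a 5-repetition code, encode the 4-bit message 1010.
Repeat each bit 5× and concatenate:
1→11111  0→00000  1→11111  0→00000
Codeword = 11111000001111100000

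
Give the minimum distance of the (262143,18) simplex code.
d_min = 131072 (every nonzero codeword of the simplex code S_18 has weight 2^(r−1) = 131072).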